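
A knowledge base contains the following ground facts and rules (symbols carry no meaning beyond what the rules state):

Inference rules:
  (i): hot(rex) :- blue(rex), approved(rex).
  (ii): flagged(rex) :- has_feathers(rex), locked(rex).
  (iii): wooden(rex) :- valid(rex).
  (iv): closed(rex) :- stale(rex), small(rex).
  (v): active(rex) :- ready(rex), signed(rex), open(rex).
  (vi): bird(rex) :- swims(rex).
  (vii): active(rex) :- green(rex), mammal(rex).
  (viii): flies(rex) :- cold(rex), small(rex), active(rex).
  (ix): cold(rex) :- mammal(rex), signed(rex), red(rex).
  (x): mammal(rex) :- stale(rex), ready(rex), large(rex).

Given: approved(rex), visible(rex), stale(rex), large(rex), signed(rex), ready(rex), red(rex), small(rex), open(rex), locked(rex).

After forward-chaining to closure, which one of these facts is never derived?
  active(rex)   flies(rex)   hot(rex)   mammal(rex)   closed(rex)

Round 1 fires (iv), (v), (x), giving closed(rex), active(rex), mammal(rex).
Round 2 fires (ix), giving cold(rex).
Round 3 fires (viii), giving flies(rex).
Derived: mammal(rex) (round 1), closed(rex) (round 1), active(rex) (round 1), flies(rex) (round 3). hot(rex) never appears in any round.

hot(rex)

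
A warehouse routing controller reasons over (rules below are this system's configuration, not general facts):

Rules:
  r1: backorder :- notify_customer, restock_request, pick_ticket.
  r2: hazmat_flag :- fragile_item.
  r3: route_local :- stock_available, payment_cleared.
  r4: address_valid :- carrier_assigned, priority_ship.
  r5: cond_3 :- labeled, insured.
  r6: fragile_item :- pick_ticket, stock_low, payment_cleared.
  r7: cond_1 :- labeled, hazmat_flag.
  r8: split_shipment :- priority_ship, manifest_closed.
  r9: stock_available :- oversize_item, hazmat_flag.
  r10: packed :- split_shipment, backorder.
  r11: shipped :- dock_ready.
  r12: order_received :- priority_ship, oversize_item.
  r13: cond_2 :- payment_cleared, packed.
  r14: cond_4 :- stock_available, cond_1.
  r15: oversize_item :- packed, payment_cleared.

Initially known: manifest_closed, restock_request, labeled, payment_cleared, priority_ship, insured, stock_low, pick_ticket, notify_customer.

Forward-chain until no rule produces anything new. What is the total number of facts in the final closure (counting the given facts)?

22

Round 1 — r1, r5, r6, r8, derive backorder, cond_3, fragile_item, split_shipment.
Round 2 — r2, r10, derive hazmat_flag, packed.
Round 3 — r7, r13, r15, derive cond_1, cond_2, oversize_item.
Round 4 — r9, r12, derive stock_available, order_received.
Round 5 — r3, r14, derive route_local, cond_4.
Closure: {backorder, cond_1, cond_2, cond_3, cond_4, fragile_item, hazmat_flag, insured, labeled, manifest_closed, notify_customer, order_received, oversize_item, packed, payment_cleared, pick_ticket, priority_ship, restock_request, route_local, split_shipment, stock_available, stock_low} — 22 facts.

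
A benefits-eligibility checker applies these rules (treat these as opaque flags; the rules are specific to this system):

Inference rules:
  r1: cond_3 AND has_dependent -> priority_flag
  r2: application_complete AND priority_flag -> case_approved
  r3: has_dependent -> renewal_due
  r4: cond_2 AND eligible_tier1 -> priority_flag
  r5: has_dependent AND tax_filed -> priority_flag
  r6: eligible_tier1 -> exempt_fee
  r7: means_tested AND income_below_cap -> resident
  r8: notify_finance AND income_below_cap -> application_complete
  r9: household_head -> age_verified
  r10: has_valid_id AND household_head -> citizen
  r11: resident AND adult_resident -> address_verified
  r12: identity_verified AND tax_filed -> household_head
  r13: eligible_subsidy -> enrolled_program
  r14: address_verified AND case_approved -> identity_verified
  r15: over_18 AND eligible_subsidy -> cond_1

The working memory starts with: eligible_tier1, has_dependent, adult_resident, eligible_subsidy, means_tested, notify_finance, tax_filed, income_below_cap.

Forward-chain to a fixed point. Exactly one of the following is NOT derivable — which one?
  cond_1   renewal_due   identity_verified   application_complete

Round 1: r3 [has_dependent -> renewal_due]; r5 [has_dependent AND tax_filed -> priority_flag]; r6 [eligible_tier1 -> exempt_fee]; r7 [means_tested AND income_below_cap -> resident]; r8 [notify_finance AND income_below_cap -> application_complete]; r13 [eligible_subsidy -> enrolled_program]. Adds renewal_due, priority_flag, exempt_fee, resident, application_complete, enrolled_program.
Round 2: r2 [application_complete AND priority_flag -> case_approved]; r11 [resident AND adult_resident -> address_verified]. Adds case_approved, address_verified.
Round 3: r14 [address_verified AND case_approved -> identity_verified]. Adds identity_verified.
Round 4: r12 [identity_verified AND tax_filed -> household_head]. Adds household_head.
Round 5: r9 [household_head -> age_verified]. Adds age_verified.
Derived: application_complete (round 1), renewal_due (round 1), identity_verified (round 3). cond_1 never appears in any round.

cond_1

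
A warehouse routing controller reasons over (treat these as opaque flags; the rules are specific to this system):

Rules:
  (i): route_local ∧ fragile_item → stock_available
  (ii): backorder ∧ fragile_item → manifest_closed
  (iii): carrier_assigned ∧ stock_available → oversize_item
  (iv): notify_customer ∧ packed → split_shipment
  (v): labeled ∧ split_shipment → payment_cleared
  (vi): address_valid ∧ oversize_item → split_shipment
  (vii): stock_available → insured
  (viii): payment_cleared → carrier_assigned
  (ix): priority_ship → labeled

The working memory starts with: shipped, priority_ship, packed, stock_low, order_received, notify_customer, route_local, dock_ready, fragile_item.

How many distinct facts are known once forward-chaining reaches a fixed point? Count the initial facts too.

Round 1: (i) [route_local ∧ fragile_item → stock_available]; (iv) [notify_customer ∧ packed → split_shipment]; (ix) [priority_ship → labeled]. Adds stock_available, split_shipment, labeled.
Round 2: (v) [labeled ∧ split_shipment → payment_cleared]; (vii) [stock_available → insured]. Adds payment_cleared, insured.
Round 3: (viii) [payment_cleared → carrier_assigned]. Adds carrier_assigned.
Round 4: (iii) [carrier_assigned ∧ stock_available → oversize_item]. Adds oversize_item.
Closure: {carrier_assigned, dock_ready, fragile_item, insured, labeled, notify_customer, order_received, oversize_item, packed, payment_cleared, priority_ship, route_local, shipped, split_shipment, stock_available, stock_low} — 16 facts.

16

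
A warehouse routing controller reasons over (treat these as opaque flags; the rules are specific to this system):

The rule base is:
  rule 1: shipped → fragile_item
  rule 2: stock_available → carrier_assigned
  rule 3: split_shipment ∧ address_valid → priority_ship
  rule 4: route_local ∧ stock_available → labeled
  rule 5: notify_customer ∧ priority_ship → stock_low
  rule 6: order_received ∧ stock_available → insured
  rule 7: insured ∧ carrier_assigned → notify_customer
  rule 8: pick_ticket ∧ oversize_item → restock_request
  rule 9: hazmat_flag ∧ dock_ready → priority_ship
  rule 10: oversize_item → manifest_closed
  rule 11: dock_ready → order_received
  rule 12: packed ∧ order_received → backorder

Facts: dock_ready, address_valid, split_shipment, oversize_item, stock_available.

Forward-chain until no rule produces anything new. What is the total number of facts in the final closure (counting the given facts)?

Round 1 fires rule 2, rule 3, rule 10, rule 11, giving carrier_assigned, priority_ship, manifest_closed, order_received.
Round 2 fires rule 6, giving insured.
Round 3 fires rule 7, giving notify_customer.
Round 4 fires rule 5, giving stock_low.
Closure: {address_valid, carrier_assigned, dock_ready, insured, manifest_closed, notify_customer, order_received, oversize_item, priority_ship, split_shipment, stock_available, stock_low} — 12 facts.

12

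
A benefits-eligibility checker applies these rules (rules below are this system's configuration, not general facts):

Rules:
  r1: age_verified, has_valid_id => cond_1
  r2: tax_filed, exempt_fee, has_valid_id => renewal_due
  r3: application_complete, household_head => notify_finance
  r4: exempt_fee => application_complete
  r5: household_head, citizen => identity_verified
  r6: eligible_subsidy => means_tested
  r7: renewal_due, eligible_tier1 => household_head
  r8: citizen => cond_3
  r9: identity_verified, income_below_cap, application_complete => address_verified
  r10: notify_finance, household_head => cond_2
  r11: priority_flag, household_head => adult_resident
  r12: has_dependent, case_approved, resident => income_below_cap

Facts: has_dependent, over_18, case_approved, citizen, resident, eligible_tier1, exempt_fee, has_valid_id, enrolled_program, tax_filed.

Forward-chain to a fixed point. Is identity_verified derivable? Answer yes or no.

Round 1: r2 [tax_filed, exempt_fee, has_valid_id => renewal_due]; r4 [exempt_fee => application_complete]; r8 [citizen => cond_3]; r12 [has_dependent, case_approved, resident => income_below_cap]. Adds renewal_due, application_complete, cond_3, income_below_cap.
Round 2: r7 [renewal_due, eligible_tier1 => household_head]. Adds household_head.
Round 3: r3 [application_complete, household_head => notify_finance]; r5 [household_head, citizen => identity_verified]. Adds notify_finance, identity_verified.
Round 4: r9 [identity_verified, income_below_cap, application_complete => address_verified]; r10 [notify_finance, household_head => cond_2]. Adds address_verified, cond_2.
identity_verified appears in round 3, so it is derivable.

yes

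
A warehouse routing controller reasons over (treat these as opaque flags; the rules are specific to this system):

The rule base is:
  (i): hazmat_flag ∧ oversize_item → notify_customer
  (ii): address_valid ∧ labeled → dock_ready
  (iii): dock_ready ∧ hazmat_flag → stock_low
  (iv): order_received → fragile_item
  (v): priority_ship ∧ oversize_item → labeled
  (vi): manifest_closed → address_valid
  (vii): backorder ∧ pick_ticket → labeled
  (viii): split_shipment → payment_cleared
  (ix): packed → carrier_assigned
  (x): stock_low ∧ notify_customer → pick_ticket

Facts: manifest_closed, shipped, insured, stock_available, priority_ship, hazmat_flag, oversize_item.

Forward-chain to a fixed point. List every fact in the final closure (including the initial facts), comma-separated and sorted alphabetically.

Round 1 — (i), (v), (vi), derive notify_customer, labeled, address_valid.
Round 2 — (ii), derive dock_ready.
Round 3 — (iii), derive stock_low.
Round 4 — (x), derive pick_ticket.

address_valid, dock_ready, hazmat_flag, insured, labeled, manifest_closed, notify_customer, oversize_item, pick_ticket, priority_ship, shipped, stock_available, stock_low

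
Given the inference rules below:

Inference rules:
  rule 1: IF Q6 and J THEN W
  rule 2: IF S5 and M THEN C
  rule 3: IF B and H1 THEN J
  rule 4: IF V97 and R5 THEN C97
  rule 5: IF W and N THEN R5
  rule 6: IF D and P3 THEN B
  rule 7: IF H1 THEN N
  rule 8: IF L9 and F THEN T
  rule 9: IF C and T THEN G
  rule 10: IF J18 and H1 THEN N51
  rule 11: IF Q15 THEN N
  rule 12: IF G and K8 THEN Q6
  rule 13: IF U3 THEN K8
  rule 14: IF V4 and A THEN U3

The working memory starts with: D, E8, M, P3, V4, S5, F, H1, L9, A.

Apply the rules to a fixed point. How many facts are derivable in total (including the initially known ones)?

Round 1 — rule 2, rule 6, rule 7, rule 8, rule 14, derive C, B, N, T, U3.
Round 2 — rule 3, rule 9, rule 13, derive J, G, K8.
Round 3 — rule 12, derive Q6.
Round 4 — rule 1, derive W.
Round 5 — rule 5, derive R5.
Closure: {A, B, C, D, E8, F, G, H1, J, K8, L9, M, N, P3, Q6, R5, S5, T, U3, V4, W} — 21 facts.

21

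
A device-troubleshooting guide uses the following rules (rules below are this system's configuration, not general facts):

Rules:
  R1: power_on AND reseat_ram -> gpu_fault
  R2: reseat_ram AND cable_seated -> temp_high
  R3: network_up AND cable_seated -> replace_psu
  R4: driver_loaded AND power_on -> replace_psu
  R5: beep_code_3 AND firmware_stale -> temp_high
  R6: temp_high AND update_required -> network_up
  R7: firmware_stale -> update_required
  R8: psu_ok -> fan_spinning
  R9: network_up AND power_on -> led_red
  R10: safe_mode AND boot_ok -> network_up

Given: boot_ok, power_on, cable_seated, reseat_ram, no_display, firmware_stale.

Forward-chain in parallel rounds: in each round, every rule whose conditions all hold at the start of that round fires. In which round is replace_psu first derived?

Round 1 fires R1, R2, R7, giving gpu_fault, temp_high, update_required.
Round 2 fires R6, giving network_up.
Round 3 fires R3, R9, giving replace_psu, led_red.
replace_psu first appears in round 3.

3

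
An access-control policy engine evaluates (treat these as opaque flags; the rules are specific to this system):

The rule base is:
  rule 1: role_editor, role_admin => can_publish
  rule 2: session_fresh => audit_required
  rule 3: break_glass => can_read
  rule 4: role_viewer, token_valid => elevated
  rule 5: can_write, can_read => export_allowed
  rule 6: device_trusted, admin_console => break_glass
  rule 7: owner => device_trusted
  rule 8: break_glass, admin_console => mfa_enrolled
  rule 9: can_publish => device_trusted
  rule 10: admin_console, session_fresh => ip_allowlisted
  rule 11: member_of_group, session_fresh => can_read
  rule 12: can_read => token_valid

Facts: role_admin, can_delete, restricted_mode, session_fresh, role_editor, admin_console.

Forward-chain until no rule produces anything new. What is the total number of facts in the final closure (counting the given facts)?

Round 1 fires rule 1, rule 2, rule 10, giving can_publish, audit_required, ip_allowlisted.
Round 2 fires rule 9, giving device_trusted.
Round 3 fires rule 6, giving break_glass.
Round 4 fires rule 3, rule 8, giving can_read, mfa_enrolled.
Round 5 fires rule 12, giving token_valid.
Closure: {admin_console, audit_required, break_glass, can_delete, can_publish, can_read, device_trusted, ip_allowlisted, mfa_enrolled, restricted_mode, role_admin, role_editor, session_fresh, token_valid} — 14 facts.

14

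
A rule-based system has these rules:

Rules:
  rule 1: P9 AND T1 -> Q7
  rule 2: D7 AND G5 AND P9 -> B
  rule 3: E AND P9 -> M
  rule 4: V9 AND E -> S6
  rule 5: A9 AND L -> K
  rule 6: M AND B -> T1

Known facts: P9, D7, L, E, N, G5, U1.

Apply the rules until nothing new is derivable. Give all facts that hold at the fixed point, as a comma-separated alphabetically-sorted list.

Round 1: rule 2 [D7 AND G5 AND P9 -> B]; rule 3 [E AND P9 -> M]. Adds B, M.
Round 2: rule 6 [M AND B -> T1]. Adds T1.
Round 3: rule 1 [P9 AND T1 -> Q7]. Adds Q7.

B, D7, E, G5, L, M, N, P9, Q7, T1, U1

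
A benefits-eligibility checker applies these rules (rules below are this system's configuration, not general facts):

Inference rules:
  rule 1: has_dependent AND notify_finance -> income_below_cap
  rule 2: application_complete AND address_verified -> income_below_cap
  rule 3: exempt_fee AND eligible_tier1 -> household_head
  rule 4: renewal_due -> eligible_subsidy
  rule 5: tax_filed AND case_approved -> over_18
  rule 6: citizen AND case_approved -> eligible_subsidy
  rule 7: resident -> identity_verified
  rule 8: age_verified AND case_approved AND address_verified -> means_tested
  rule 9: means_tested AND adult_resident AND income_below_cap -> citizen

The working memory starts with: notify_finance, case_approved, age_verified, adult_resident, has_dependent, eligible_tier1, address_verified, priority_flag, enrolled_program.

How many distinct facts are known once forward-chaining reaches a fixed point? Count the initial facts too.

Round 1 fires rule 1, rule 8, giving income_below_cap, means_tested.
Round 2 fires rule 9, giving citizen.
Round 3 fires rule 6, giving eligible_subsidy.
Closure: {address_verified, adult_resident, age_verified, case_approved, citizen, eligible_subsidy, eligible_tier1, enrolled_program, has_dependent, income_below_cap, means_tested, notify_finance, priority_flag} — 13 facts.

13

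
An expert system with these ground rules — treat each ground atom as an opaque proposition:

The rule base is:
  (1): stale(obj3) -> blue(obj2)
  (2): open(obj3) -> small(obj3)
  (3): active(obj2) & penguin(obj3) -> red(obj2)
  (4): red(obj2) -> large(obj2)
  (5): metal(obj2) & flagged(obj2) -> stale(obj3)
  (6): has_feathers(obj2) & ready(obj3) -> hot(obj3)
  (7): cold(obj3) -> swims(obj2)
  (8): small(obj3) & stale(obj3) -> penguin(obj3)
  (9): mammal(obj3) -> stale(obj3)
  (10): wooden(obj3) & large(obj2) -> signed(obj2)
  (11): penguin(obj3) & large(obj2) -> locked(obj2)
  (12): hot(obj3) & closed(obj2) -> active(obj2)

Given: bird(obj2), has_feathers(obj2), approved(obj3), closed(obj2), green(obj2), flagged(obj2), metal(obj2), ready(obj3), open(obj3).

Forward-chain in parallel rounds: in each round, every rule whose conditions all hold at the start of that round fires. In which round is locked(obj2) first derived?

5

Round 1: (2) [open(obj3) -> small(obj3)]; (5) [metal(obj2) & flagged(obj2) -> stale(obj3)]; (6) [has_feathers(obj2) & ready(obj3) -> hot(obj3)]. New: small(obj3), stale(obj3), hot(obj3).
Round 2: (1) [stale(obj3) -> blue(obj2)]; (8) [small(obj3) & stale(obj3) -> penguin(obj3)]; (12) [hot(obj3) & closed(obj2) -> active(obj2)]. New: blue(obj2), penguin(obj3), active(obj2).
Round 3: (3) [active(obj2) & penguin(obj3) -> red(obj2)]. New: red(obj2).
Round 4: (4) [red(obj2) -> large(obj2)]. New: large(obj2).
Round 5: (11) [penguin(obj3) & large(obj2) -> locked(obj2)]. New: locked(obj2).
locked(obj2) first appears in round 5.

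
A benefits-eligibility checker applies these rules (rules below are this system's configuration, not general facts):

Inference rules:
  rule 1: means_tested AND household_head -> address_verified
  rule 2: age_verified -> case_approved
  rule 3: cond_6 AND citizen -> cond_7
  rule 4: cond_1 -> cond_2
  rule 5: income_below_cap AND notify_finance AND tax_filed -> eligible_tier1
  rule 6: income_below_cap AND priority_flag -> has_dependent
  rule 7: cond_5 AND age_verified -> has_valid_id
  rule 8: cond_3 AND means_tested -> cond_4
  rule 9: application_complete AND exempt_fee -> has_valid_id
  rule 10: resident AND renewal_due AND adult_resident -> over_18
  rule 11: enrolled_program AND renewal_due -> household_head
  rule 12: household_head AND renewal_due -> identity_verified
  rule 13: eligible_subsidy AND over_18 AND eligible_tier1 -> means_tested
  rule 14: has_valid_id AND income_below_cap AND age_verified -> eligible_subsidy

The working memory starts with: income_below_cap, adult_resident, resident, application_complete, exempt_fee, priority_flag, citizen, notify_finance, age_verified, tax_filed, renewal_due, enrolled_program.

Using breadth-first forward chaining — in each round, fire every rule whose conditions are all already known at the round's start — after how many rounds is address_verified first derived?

4

Round 1 fires rule 2, rule 5, rule 6, rule 9, rule 10, rule 11, giving case_approved, eligible_tier1, has_dependent, has_valid_id, over_18, household_head.
Round 2 fires rule 12, rule 14, giving identity_verified, eligible_subsidy.
Round 3 fires rule 13, giving means_tested.
Round 4 fires rule 1, giving address_verified.
address_verified first appears in round 4.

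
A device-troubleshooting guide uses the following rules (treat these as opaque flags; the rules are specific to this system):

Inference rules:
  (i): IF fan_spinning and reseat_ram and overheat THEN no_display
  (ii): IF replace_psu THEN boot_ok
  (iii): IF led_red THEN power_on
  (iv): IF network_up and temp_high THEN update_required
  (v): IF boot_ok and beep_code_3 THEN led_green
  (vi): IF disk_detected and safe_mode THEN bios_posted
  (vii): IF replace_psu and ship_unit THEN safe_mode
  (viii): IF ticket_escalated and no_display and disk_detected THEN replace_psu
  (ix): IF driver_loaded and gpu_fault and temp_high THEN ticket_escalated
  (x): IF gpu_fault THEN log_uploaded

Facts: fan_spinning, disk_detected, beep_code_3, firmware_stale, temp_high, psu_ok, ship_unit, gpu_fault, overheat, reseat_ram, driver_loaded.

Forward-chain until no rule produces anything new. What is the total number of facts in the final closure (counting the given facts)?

Round 1: (i) [IF fan_spinning and reseat_ram and overheat THEN no_display]; (ix) [IF driver_loaded and gpu_fault and temp_high THEN ticket_escalated]; (x) [IF gpu_fault THEN log_uploaded]. New: no_display, ticket_escalated, log_uploaded.
Round 2: (viii) [IF ticket_escalated and no_display and disk_detected THEN replace_psu]. New: replace_psu.
Round 3: (ii) [IF replace_psu THEN boot_ok]; (vii) [IF replace_psu and ship_unit THEN safe_mode]. New: boot_ok, safe_mode.
Round 4: (v) [IF boot_ok and beep_code_3 THEN led_green]; (vi) [IF disk_detected and safe_mode THEN bios_posted]. New: led_green, bios_posted.
Closure: {beep_code_3, bios_posted, boot_ok, disk_detected, driver_loaded, fan_spinning, firmware_stale, gpu_fault, led_green, log_uploaded, no_display, overheat, psu_ok, replace_psu, reseat_ram, safe_mode, ship_unit, temp_high, ticket_escalated} — 19 facts.

19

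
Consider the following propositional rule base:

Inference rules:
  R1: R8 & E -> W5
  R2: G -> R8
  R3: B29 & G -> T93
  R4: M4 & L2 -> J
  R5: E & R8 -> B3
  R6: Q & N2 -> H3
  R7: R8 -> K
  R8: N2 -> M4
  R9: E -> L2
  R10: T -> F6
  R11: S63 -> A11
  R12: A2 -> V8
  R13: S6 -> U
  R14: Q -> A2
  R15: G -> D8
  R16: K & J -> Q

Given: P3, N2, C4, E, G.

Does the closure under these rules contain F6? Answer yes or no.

no

[1] R2 [G -> R8]; R8 [N2 -> M4]; R9 [E -> L2]; R15 [G -> D8]. ⇒ new: R8, M4, L2, D8.
[2] R1 [R8 & E -> W5]; R4 [M4 & L2 -> J]; R5 [E & R8 -> B3]; R7 [R8 -> K]. ⇒ new: W5, J, B3, K.
[3] R16 [K & J -> Q]. ⇒ new: Q.
[4] R6 [Q & N2 -> H3]; R14 [Q -> A2]. ⇒ new: H3, A2.
[5] R12 [A2 -> V8]. ⇒ new: V8.
Fixed point reached. F6 is concluded only by R10; R10 needs T (never derived).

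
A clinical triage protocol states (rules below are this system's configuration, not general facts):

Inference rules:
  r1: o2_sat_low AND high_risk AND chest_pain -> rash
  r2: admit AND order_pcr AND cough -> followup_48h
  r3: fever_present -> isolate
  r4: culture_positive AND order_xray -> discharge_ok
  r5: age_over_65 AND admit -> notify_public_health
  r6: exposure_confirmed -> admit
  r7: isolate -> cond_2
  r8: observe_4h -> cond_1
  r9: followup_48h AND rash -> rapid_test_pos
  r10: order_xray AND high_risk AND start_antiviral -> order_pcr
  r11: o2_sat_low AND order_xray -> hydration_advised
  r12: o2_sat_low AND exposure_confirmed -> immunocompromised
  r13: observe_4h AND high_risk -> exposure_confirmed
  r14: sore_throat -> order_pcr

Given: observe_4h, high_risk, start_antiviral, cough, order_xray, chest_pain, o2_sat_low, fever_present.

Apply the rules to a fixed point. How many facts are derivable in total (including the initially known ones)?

19

Round 1: r1 [o2_sat_low AND high_risk AND chest_pain -> rash]; r3 [fever_present -> isolate]; r8 [observe_4h -> cond_1]; r10 [order_xray AND high_risk AND start_antiviral -> order_pcr]; r11 [o2_sat_low AND order_xray -> hydration_advised]; r13 [observe_4h AND high_risk -> exposure_confirmed]. Adds rash, isolate, cond_1, order_pcr, hydration_advised, exposure_confirmed.
Round 2: r6 [exposure_confirmed -> admit]; r7 [isolate -> cond_2]; r12 [o2_sat_low AND exposure_confirmed -> immunocompromised]. Adds admit, cond_2, immunocompromised.
Round 3: r2 [admit AND order_pcr AND cough -> followup_48h]. Adds followup_48h.
Round 4: r9 [followup_48h AND rash -> rapid_test_pos]. Adds rapid_test_pos.
Closure: {admit, chest_pain, cond_1, cond_2, cough, exposure_confirmed, fever_present, followup_48h, high_risk, hydration_advised, immunocompromised, isolate, o2_sat_low, observe_4h, order_pcr, order_xray, rapid_test_pos, rash, start_antiviral} — 19 facts.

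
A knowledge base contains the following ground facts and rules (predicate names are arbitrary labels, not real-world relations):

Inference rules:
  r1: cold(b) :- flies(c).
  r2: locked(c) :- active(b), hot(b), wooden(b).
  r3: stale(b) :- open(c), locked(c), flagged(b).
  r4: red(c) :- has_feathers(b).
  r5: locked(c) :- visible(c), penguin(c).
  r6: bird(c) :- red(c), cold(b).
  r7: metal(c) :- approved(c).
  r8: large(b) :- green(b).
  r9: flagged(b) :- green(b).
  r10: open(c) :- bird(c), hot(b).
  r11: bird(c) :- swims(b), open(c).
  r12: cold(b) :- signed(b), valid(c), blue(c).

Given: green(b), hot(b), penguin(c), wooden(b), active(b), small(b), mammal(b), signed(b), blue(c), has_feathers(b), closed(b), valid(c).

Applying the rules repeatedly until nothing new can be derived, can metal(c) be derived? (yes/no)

no

Round 1 — r2, r4, r8, r9, r12, derive locked(c), red(c), large(b), flagged(b), cold(b).
Round 2 — r6, derive bird(c).
Round 3 — r10, derive open(c).
Round 4 — r3, derive stale(b).
Fixed point reached. metal(c) is concluded only by r7; r7 needs approved(c) (never derived).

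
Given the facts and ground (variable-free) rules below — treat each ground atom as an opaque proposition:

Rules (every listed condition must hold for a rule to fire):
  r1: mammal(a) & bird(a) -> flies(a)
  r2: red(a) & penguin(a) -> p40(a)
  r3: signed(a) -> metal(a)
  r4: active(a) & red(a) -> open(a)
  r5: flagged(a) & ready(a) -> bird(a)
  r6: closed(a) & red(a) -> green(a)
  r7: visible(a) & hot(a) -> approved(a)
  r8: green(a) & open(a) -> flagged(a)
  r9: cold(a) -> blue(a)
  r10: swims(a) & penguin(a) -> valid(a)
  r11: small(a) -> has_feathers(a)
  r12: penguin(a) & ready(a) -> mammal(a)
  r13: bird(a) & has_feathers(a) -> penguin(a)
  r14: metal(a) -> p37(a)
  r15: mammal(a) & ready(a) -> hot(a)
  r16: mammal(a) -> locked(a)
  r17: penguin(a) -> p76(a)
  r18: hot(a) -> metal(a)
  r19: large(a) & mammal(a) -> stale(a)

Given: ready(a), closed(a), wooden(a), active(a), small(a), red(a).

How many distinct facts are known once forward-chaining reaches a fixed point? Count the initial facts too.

20

Round 1 — r4, r6, r11, derive open(a), green(a), has_feathers(a).
Round 2 — r8, derive flagged(a).
Round 3 — r5, derive bird(a).
Round 4 — r13, derive penguin(a).
Round 5 — r2, r12, r17, derive p40(a), mammal(a), p76(a).
Round 6 — r1, r15, r16, derive flies(a), hot(a), locked(a).
Round 7 — r18, derive metal(a).
Round 8 — r14, derive p37(a).
Closure: {active(a), bird(a), closed(a), flagged(a), flies(a), green(a), has_feathers(a), hot(a), locked(a), mammal(a), metal(a), open(a), p37(a), p40(a), p76(a), penguin(a), ready(a), red(a), small(a), wooden(a)} — 20 facts.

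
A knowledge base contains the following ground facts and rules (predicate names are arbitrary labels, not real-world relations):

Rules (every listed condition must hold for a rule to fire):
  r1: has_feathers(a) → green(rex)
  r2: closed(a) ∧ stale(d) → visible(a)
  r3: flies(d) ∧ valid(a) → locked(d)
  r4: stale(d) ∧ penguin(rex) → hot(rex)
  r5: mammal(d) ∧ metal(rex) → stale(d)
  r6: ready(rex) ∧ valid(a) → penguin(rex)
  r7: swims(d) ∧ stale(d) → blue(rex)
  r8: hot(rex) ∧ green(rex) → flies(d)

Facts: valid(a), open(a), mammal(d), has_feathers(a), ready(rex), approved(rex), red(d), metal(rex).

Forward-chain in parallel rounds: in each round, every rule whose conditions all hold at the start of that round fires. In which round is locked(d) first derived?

4

Round 1: r1 [has_feathers(a) → green(rex)]; r5 [mammal(d) ∧ metal(rex) → stale(d)]; r6 [ready(rex) ∧ valid(a) → penguin(rex)]. Adds green(rex), stale(d), penguin(rex).
Round 2: r4 [stale(d) ∧ penguin(rex) → hot(rex)]. Adds hot(rex).
Round 3: r8 [hot(rex) ∧ green(rex) → flies(d)]. Adds flies(d).
Round 4: r3 [flies(d) ∧ valid(a) → locked(d)]. Adds locked(d).
locked(d) first appears in round 4.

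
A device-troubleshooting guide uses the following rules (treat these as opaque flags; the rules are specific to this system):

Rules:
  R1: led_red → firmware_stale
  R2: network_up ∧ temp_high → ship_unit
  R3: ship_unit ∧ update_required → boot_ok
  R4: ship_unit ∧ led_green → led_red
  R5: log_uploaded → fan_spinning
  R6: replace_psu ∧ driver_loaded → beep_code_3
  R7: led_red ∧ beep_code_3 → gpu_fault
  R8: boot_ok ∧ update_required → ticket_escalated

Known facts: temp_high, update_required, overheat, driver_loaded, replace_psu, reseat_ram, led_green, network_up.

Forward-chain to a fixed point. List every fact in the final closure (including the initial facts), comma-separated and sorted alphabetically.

beep_code_3, boot_ok, driver_loaded, firmware_stale, gpu_fault, led_green, led_red, network_up, overheat, replace_psu, reseat_ram, ship_unit, temp_high, ticket_escalated, update_required

Round 1: R2 [network_up ∧ temp_high → ship_unit]; R6 [replace_psu ∧ driver_loaded → beep_code_3]. New: ship_unit, beep_code_3.
Round 2: R3 [ship_unit ∧ update_required → boot_ok]; R4 [ship_unit ∧ led_green → led_red]. New: boot_ok, led_red.
Round 3: R1 [led_red → firmware_stale]; R7 [led_red ∧ beep_code_3 → gpu_fault]; R8 [boot_ok ∧ update_required → ticket_escalated]. New: firmware_stale, gpu_fault, ticket_escalated.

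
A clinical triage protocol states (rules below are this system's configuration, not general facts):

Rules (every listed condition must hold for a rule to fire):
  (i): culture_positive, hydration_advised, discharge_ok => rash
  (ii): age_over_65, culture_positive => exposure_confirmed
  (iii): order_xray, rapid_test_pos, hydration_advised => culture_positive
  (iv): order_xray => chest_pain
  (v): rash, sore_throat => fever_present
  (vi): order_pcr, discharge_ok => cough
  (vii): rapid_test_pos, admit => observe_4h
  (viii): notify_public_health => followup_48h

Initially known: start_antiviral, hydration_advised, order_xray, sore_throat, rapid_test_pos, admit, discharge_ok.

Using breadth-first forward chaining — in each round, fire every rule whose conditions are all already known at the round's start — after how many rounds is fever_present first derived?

Round 1 — (iii), (iv), (vii), derive culture_positive, chest_pain, observe_4h.
Round 2 — (i), derive rash.
Round 3 — (v), derive fever_present.
fever_present first appears in round 3.

3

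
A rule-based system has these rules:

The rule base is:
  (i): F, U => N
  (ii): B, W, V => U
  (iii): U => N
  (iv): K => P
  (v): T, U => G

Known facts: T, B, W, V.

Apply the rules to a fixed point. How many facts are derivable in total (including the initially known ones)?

Round 1 fires (ii), giving U.
Round 2 fires (iii), (v), giving N, G.
Closure: {B, G, N, T, U, V, W} — 7 facts.

7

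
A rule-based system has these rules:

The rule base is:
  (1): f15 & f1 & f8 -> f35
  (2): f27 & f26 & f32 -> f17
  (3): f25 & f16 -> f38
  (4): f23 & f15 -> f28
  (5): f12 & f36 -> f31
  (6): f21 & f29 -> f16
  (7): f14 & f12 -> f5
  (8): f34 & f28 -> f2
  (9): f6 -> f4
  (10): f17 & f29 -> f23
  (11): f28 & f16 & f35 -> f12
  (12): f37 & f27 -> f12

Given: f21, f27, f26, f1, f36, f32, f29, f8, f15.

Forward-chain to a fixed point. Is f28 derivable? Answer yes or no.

yes

Round 1: (1) [f15 & f1 & f8 -> f35]; (2) [f27 & f26 & f32 -> f17]; (6) [f21 & f29 -> f16]. New: f35, f17, f16.
Round 2: (10) [f17 & f29 -> f23]. New: f23.
Round 3: (4) [f23 & f15 -> f28]. New: f28.
Round 4: (11) [f28 & f16 & f35 -> f12]. New: f12.
Round 5: (5) [f12 & f36 -> f31]. New: f31.
f28 appears in round 3, so it is derivable.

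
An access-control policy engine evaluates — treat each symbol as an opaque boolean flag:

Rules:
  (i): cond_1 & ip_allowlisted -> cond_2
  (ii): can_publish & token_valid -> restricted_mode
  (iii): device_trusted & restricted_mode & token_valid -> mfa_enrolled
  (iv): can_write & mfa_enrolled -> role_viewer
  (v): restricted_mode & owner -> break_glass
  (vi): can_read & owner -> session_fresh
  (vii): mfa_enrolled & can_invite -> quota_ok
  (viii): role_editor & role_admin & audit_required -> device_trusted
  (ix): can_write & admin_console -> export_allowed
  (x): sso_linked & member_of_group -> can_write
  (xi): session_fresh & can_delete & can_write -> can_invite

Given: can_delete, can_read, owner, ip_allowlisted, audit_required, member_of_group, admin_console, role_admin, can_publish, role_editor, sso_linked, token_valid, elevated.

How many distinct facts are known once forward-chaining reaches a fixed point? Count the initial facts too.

Round 1 fires (ii), (vi), (viii), (x), giving restricted_mode, session_fresh, device_trusted, can_write.
Round 2 fires (iii), (v), (ix), (xi), giving mfa_enrolled, break_glass, export_allowed, can_invite.
Round 3 fires (iv), (vii), giving role_viewer, quota_ok.
Closure: {admin_console, audit_required, break_glass, can_delete, can_invite, can_publish, can_read, can_write, device_trusted, elevated, export_allowed, ip_allowlisted, member_of_group, mfa_enrolled, owner, quota_ok, restricted_mode, role_admin, role_editor, role_viewer, session_fresh, sso_linked, token_valid} — 23 facts.

23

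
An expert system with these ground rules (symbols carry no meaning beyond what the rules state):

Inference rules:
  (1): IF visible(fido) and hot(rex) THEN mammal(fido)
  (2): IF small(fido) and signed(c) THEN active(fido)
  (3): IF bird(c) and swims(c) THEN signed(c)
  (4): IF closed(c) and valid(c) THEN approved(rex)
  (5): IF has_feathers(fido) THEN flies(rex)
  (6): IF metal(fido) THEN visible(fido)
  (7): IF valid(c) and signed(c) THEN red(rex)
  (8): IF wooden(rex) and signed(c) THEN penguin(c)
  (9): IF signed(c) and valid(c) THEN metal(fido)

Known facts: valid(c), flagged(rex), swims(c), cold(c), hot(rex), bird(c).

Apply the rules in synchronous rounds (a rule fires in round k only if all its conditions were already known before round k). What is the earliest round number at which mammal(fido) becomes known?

Round 1: (3) [IF bird(c) and swims(c) THEN signed(c)]. New: signed(c).
Round 2: (7) [IF valid(c) and signed(c) THEN red(rex)]; (9) [IF signed(c) and valid(c) THEN metal(fido)]. New: red(rex), metal(fido).
Round 3: (6) [IF metal(fido) THEN visible(fido)]. New: visible(fido).
Round 4: (1) [IF visible(fido) and hot(rex) THEN mammal(fido)]. New: mammal(fido).
mammal(fido) first appears in round 4.

4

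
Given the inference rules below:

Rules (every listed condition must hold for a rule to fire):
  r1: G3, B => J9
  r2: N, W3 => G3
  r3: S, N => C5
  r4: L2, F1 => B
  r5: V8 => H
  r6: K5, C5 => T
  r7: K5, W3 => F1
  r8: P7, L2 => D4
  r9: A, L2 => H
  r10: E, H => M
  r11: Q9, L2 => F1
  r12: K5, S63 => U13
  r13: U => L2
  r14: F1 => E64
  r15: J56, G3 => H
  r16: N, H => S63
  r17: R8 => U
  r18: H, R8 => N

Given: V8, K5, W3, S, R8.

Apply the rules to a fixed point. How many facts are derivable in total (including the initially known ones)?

18

Round 1 fires r5, r7, r17, giving H, F1, U.
Round 2 fires r13, r14, r18, giving L2, E64, N.
Round 3 fires r2, r3, r4, r16, giving G3, C5, B, S63.
Round 4 fires r1, r6, r12, giving J9, T, U13.
Closure: {B, C5, E64, F1, G3, H, J9, K5, L2, N, R8, S, S63, T, U, U13, V8, W3} — 18 facts.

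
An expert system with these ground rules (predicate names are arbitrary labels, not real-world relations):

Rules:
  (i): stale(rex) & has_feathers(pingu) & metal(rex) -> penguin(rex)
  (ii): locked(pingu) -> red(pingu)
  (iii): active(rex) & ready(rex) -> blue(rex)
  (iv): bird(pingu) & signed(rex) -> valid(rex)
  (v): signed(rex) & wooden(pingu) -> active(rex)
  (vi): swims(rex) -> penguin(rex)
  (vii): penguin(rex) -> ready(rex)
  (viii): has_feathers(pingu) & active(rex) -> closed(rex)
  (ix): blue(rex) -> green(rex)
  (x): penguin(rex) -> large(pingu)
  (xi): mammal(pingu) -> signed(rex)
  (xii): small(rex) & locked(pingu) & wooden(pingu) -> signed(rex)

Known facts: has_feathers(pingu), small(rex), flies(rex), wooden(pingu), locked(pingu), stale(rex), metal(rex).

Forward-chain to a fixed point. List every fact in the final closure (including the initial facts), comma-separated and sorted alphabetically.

Round 1 — (i), (ii), (xii), derive penguin(rex), red(pingu), signed(rex).
Round 2 — (v), (vii), (x), derive active(rex), ready(rex), large(pingu).
Round 3 — (iii), (viii), derive blue(rex), closed(rex).
Round 4 — (ix), derive green(rex).

active(rex), blue(rex), closed(rex), flies(rex), green(rex), has_feathers(pingu), large(pingu), locked(pingu), metal(rex), penguin(rex), ready(rex), red(pingu), signed(rex), small(rex), stale(rex), wooden(pingu)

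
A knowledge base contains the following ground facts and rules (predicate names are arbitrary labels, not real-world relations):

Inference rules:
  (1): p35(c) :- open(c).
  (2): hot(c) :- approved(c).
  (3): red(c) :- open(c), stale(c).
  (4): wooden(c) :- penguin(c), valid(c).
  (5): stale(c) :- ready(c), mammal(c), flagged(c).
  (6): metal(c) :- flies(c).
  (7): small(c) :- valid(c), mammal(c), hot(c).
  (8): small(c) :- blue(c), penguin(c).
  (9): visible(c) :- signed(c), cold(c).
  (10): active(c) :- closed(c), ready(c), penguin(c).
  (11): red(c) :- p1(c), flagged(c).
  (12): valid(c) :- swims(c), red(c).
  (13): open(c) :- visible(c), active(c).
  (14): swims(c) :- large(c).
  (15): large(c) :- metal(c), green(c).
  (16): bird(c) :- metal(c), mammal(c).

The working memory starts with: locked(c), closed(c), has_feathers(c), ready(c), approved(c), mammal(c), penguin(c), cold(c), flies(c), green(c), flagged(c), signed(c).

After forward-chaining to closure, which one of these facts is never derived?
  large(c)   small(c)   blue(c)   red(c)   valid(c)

blue(c)

[1] (2) [hot(c) :- approved(c).]; (5) [stale(c) :- ready(c), mammal(c), flagged(c).]; (6) [metal(c) :- flies(c).]; (9) [visible(c) :- signed(c), cold(c).]; (10) [active(c) :- closed(c), ready(c), penguin(c).]. ⇒ new: hot(c), stale(c), metal(c), visible(c), active(c).
[2] (13) [open(c) :- visible(c), active(c).]; (15) [large(c) :- metal(c), green(c).]; (16) [bird(c) :- metal(c), mammal(c).]. ⇒ new: open(c), large(c), bird(c).
[3] (1) [p35(c) :- open(c).]; (3) [red(c) :- open(c), stale(c).]; (14) [swims(c) :- large(c).]. ⇒ new: p35(c), red(c), swims(c).
[4] (12) [valid(c) :- swims(c), red(c).]. ⇒ new: valid(c).
[5] (4) [wooden(c) :- penguin(c), valid(c).]; (7) [small(c) :- valid(c), mammal(c), hot(c).]. ⇒ new: wooden(c), small(c).
Derived: red(c) (round 3), large(c) (round 2), small(c) (round 5), valid(c) (round 4). blue(c) never appears in any round.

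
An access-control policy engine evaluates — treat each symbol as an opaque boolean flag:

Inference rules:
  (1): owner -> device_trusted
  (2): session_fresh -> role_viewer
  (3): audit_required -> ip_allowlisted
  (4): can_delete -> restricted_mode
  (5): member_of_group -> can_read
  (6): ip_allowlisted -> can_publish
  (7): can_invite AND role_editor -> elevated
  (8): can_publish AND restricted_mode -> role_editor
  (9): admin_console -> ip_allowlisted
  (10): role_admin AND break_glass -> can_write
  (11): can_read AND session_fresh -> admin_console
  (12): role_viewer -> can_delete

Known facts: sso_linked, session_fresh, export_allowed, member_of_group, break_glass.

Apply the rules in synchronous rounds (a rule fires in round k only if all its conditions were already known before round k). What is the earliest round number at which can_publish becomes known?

4

[1] (2) [session_fresh -> role_viewer]; (5) [member_of_group -> can_read]. ⇒ new: role_viewer, can_read.
[2] (11) [can_read AND session_fresh -> admin_console]; (12) [role_viewer -> can_delete]. ⇒ new: admin_console, can_delete.
[3] (4) [can_delete -> restricted_mode]; (9) [admin_console -> ip_allowlisted]. ⇒ new: restricted_mode, ip_allowlisted.
[4] (6) [ip_allowlisted -> can_publish]. ⇒ new: can_publish.
can_publish first appears in round 4.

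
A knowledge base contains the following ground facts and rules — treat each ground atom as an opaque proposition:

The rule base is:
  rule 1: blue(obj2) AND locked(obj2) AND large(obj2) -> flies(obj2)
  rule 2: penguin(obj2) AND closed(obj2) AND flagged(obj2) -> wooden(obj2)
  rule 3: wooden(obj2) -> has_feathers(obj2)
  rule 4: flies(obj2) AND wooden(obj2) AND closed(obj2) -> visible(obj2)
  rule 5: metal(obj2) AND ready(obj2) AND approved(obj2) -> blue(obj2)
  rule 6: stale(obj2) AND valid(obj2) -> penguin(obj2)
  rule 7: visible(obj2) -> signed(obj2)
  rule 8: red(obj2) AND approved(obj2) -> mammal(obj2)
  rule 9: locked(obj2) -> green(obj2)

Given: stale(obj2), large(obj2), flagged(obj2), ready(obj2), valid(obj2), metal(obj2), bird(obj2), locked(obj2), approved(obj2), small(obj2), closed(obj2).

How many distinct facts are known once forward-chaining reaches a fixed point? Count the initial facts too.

19

Round 1: rule 5 [metal(obj2) AND ready(obj2) AND approved(obj2) -> blue(obj2)]; rule 6 [stale(obj2) AND valid(obj2) -> penguin(obj2)]; rule 9 [locked(obj2) -> green(obj2)]. Adds blue(obj2), penguin(obj2), green(obj2).
Round 2: rule 1 [blue(obj2) AND locked(obj2) AND large(obj2) -> flies(obj2)]; rule 2 [penguin(obj2) AND closed(obj2) AND flagged(obj2) -> wooden(obj2)]. Adds flies(obj2), wooden(obj2).
Round 3: rule 3 [wooden(obj2) -> has_feathers(obj2)]; rule 4 [flies(obj2) AND wooden(obj2) AND closed(obj2) -> visible(obj2)]. Adds has_feathers(obj2), visible(obj2).
Round 4: rule 7 [visible(obj2) -> signed(obj2)]. Adds signed(obj2).
Closure: {approved(obj2), bird(obj2), blue(obj2), closed(obj2), flagged(obj2), flies(obj2), green(obj2), has_feathers(obj2), large(obj2), locked(obj2), metal(obj2), penguin(obj2), ready(obj2), signed(obj2), small(obj2), stale(obj2), valid(obj2), visible(obj2), wooden(obj2)} — 19 facts.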